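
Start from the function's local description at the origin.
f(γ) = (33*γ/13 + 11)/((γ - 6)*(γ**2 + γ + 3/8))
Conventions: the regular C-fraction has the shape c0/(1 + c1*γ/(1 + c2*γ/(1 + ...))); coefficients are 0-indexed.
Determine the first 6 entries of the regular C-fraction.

Taylor coefficients (expand at 0): a_0 = -44/9, a_1 = 1298/117, a_2 = -17765/1053, a_3 = 32329/2106, a_4 = 153307/37908, a_5 = -3921335/75816.
c0 = a_0 = -44/9. Peel one level at a time: if S = 1 + c*γ/S' with S'(0) = 1, then c is the γ-coefficient of S and S' = c*γ/(S - 1).
S_1 = c0/f = 1 + (59/26)*γ + (5167/3042)*γ^2 + ...; c1 = 59/26.
S_2 = c1*γ/(S_1 - 1) = 1 + (-5167/6903)*γ + (261904/281961)*γ^2 + ...; c2 = -5167/6903.
S_3 = c2*γ/(S_2 - 1) = 1 + (3404752/2743677)*γ + (3440008/26697889)*γ^2 + ...; c3 = 3404752/2743677.
S_4 = c3*γ/(S_3 - 1) = 1 + (-17563887/169157246)*γ + (-17563887/1071776644)*γ^2 + ...; c4 = -17563887/169157246.
S_5 = c4*γ/(S_4 - 1) = 1 + (-5167/32738)*γ + ...; c5 = -5167/32738.

The regular C-fraction coefficients are [-44/9, 59/26, -5167/6903, 3404752/2743677, -17563887/169157246, -5167/32738].


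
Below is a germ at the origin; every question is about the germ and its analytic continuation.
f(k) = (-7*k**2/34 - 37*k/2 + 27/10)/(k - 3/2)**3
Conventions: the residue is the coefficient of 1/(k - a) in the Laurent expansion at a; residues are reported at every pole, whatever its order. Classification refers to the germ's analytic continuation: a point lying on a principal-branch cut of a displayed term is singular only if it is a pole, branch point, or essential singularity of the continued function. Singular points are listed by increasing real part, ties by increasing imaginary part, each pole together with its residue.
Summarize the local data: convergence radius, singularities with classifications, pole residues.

Radius of convergence at 0: 3/2.
At 3/2: a pole of order 3; residue -7/34.

Denominator factor (k - 3/2)^3: pole of order 3 at 3/2, modulus 3/2.
The radius of convergence is the smallest modulus among the singular points: 3/2.
At the order-3 pole 3/2 set g(k) = (k - (3/2))^3*f(k) = -7*k**2/34 - 37*k/2 + 27/10.
Order-3 pole: residue = g''(a)/2; g''(3/2) = -7/17, so the residue is -7/34.


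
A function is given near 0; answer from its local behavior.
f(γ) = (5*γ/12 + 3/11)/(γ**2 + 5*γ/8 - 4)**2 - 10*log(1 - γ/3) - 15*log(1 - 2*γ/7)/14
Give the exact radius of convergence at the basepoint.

Denominator factor (γ**2 + 5*γ/8 - 4)^2: discriminant 1049/64, real irrational roots -5/16 + (1/16)*sqrt(1049) and -5/16 - (1/16)*sqrt(1049); poles of order 2, moduli -5/16 + (1/16)*sqrt(1049) and 5/16 + (1/16)*sqrt(1049).
Branch term (-10)*log(1 - γ/(3)): its argument vanishes at γ = 3, a logarithmic branch point, modulus 3.
Branch term (-15/14)*log(1 - γ/(7/2)): its argument vanishes at γ = 7/2, a logarithmic branch point, modulus 7/2.
The radius of convergence is the smallest modulus among the singular points: -5/16 + (1/16)*sqrt(1049).

The radius of convergence is -5/16 + (1/16)*sqrt(1049).


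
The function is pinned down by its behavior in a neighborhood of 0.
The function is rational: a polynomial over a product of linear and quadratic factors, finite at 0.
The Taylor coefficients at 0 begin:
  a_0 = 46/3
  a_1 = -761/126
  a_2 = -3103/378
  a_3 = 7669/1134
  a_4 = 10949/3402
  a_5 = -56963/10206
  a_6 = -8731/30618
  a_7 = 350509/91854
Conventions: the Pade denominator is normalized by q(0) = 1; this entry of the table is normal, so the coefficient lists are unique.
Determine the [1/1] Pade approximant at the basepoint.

The Pade approximant has numerator coefficients [46/3, -859151/31962]; denominator coefficients [1, -3103/2283].

Taylor coefficients needed (read off): a_0 = 46/3, a_1 = -761/126, a_2 = -3103/378.
Write the denominator as Q(φ) = 1 + q1*φ. Requiring Q*f - P = O(φ^3) with deg P <= 1 kills the coefficients of φ^2..φ^2 in Q*f:
  φ^2: a_2 + q1*a_1 = 0, i.e. -3103/378 + (-761/126)*q1 = 0.
Solving this linear system: q1 = -3103/2283.
The numerator is Q*f truncated at degree 1: P0 = a_0 = 46/3; P1 = a_1 + q1*a_0 = -859151/31962.


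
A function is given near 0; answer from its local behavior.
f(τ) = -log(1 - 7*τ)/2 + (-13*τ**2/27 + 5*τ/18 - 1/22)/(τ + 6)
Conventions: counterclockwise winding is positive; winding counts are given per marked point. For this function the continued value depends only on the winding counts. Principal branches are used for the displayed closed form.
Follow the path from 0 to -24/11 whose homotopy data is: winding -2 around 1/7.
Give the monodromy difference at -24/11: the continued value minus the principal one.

The rational part is single-valued and drops out of the difference; each branch term changes only by its own monodromy.
(-1/2)*log(1 - τ/(1/7)): each positive loop around 1/7 adds 2*pi*i to the log, so winding -2 contributes (-1/2)*(-2)*2*pi*i = (2)*pi*i.
Summing the contributions at τ = -24/11 gives (2)*pi*i.

Continued minus principal equals (2)*pi*i.


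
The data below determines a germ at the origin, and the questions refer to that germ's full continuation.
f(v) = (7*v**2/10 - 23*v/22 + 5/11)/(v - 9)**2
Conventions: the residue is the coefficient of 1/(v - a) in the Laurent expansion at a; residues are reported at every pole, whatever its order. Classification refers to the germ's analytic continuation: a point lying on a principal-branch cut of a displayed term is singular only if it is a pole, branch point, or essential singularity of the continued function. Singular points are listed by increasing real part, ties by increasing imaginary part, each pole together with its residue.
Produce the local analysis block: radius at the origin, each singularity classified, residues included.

Radius of convergence at 0: 9.
At 9: a pole of order 2; residue 1271/110.

Denominator factor (v - 9)^2: pole of order 2 at 9, modulus 9.
The radius of convergence is the smallest modulus among the singular points: 9.
At the order-2 pole 9 set g(v) = (v - (9))^2*f(v) = 7*v**2/10 - 23*v/22 + 5/11.
Order-2 pole: residue = g'(a); g'(9) = 1271/110, so the residue is 1271/110.


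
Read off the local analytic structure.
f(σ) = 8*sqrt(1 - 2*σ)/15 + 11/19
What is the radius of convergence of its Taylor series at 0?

The radius of convergence is 1/2.

Branch term (8/15)*sqrt(1 - σ/(1/2)): its argument vanishes at σ = 1/2, a square-root branch point, modulus 1/2.
The radius of convergence is the smallest modulus among the singular points: 1/2.


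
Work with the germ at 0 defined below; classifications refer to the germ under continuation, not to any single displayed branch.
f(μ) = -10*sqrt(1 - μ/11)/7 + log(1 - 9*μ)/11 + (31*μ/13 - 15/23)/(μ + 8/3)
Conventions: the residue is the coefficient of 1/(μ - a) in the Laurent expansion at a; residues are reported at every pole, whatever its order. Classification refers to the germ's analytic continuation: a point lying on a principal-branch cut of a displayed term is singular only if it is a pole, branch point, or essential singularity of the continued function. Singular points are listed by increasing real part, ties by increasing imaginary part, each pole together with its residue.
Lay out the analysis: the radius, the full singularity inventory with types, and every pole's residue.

Denominator factor (μ + 8/3): pole of order 1 at -8/3, modulus 8/3.
Branch term (1/11)*log(1 - μ/(1/9)): its argument vanishes at μ = 1/9, a logarithmic branch point, modulus 1/9.
Branch term (-10/7)*sqrt(1 - μ/(11)): its argument vanishes at μ = 11, a square-root branch point, modulus 11.
The radius of convergence is the smallest modulus among the singular points: 1/9.
The branch terms are analytic at -8/3 and contribute nothing to the residue; only the rational part matters.
At the order-1 pole -8/3 set g(μ) = (μ - (-8/3))*(rational part) = 31*μ/13 - 15/23.
Simple pole: residue = g(a) at a = -8/3, which is -6289/897.
List the singular points by increasing real part (a conjugate pair: the negative imaginary part first).

Radius of convergence at 0: 1/9.
At -8/3: a pole of order 1; residue -6289/897.
At 1/9: a logarithmic branch point.
At 11: an algebraic (square-root) branch point.


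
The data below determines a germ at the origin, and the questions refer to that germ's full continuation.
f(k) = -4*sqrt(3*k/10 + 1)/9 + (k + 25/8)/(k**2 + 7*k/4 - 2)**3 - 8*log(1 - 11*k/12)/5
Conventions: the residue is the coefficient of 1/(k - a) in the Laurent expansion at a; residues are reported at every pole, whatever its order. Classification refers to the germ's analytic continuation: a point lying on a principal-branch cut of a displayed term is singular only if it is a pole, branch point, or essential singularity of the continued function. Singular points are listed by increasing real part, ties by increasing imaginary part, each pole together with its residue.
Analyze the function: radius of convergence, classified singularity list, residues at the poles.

Radius of convergence at 0: -7/8 + (1/8)*sqrt(177).
At -10/3: an algebraic (square-root) branch point.
At -7/8 - (1/8)*sqrt(177): a pole of order 3; residue -(512/205379)*sqrt(177).
At -7/8 + (1/8)*sqrt(177): a pole of order 3; residue (512/205379)*sqrt(177).
At 12/11: a logarithmic branch point.

Denominator factor (k**2 + 7*k/4 - 2)^3: discriminant 177/16, real irrational roots -7/8 + (1/8)*sqrt(177) and -7/8 - (1/8)*sqrt(177); poles of order 3, moduli -7/8 + (1/8)*sqrt(177) and 7/8 + (1/8)*sqrt(177).
Branch term (-8/5)*log(1 - k/(12/11)): its argument vanishes at k = 12/11, a logarithmic branch point, modulus 12/11.
Branch term (-4/9)*sqrt(1 - k/(-10/3)): its argument vanishes at k = -10/3, a square-root branch point, modulus 10/3.
The radius of convergence is the smallest modulus among the singular points: -7/8 + (1/8)*sqrt(177).
The branch terms are analytic at -7/8 - (1/8)*sqrt(177) and contribute nothing to the residue; only the rational part matters.
The factor k**2 + 7*k/4 - 2 splits as (k - a)(k - a') with a = -7/8 - (1/8)*sqrt(177), a' = -7/8 + (1/8)*sqrt(177). At the order-3 pole a set g(k) = (k - a)^3*(rational part) = [k + 25/8] / (k - a')^3.
Order-3 pole: residue = g''(a)/2; g''(-7/8 - (1/8)*sqrt(177)) = -(1024/205379)*sqrt(177), so the residue is -(512/205379)*sqrt(177).
The branch terms are analytic at -7/8 + (1/8)*sqrt(177) and contribute nothing to the residue; only the rational part matters.
The factor k**2 + 7*k/4 - 2 splits as (k - a)(k - a') with a = -7/8 + (1/8)*sqrt(177), a' = -7/8 - (1/8)*sqrt(177). At the order-3 pole a set g(k) = (k - a)^3*(rational part) = [k + 25/8] / (k - a')^3.
Order-3 pole: residue = g''(a)/2; g''(-7/8 + (1/8)*sqrt(177)) = (1024/205379)*sqrt(177), so the residue is (512/205379)*sqrt(177).
List the singular points by increasing real part (a conjugate pair: the negative imaginary part first).


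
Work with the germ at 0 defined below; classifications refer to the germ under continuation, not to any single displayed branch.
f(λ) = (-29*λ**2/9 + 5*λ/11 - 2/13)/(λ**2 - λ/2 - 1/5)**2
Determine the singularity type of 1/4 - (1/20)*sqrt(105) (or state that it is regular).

The point is a pole of order 2.

The denominator factor λ**2 - λ/2 - 1/5 vanishes at 1/4 - (1/20)*sqrt(105) and appears to the power 2; the numerator there equals -55981/51480 + (229/3960)*sqrt(105), nonzero, and no other factor vanishes.
Hence a pole whose order is the multiplicity, 2.


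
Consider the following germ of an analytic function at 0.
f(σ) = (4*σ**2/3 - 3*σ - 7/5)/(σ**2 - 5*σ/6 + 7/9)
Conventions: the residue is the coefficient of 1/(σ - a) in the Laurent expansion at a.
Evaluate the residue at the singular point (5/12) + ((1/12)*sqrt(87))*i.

The residue is (-17/18) + ((1741/7830)*sqrt(87))*i.

The factor σ**2 - 5*σ/6 + 7/9 splits as (σ - a)(σ - a') with a = (5/12) + ((1/12)*sqrt(87))*i, a' = (5/12) - ((1/12)*sqrt(87))*i. At the order-1 pole a set g(σ) = (σ - a)*f(σ) = [4*σ**2/3 - 3*σ - 7/5] / (σ - a').
Simple pole: residue = g(a) at a = (5/12) + ((1/12)*sqrt(87))*i, which is (-17/18) + ((1741/7830)*sqrt(87))*i.


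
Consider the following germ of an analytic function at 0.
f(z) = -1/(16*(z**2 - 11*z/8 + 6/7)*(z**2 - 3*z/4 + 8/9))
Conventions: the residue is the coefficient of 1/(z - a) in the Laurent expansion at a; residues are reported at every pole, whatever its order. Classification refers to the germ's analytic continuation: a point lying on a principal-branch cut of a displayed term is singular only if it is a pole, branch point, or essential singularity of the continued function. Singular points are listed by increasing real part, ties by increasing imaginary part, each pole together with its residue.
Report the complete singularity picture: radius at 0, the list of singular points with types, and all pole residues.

Radius of convergence at 0: (1/7)*sqrt(42).
At (3/8) - ((1/24)*sqrt(431))*i: a pole of order 1; residue (-19845/368944) + ((202797/159014864)*sqrt(431))*i.
At (3/8) + ((1/24)*sqrt(431))*i: a pole of order 1; residue (-19845/368944) - ((202797/159014864)*sqrt(431))*i.
At (11/16) - ((1/112)*sqrt(4823))*i: a pole of order 1; residue (19845/368944) - ((234423/254202416)*sqrt(4823))*i.
At (11/16) + ((1/112)*sqrt(4823))*i: a pole of order 1; residue (19845/368944) + ((234423/254202416)*sqrt(4823))*i.

Denominator factor (z**2 - 11*z/8 + 6/7): discriminant -689/448, complex-conjugate roots (11/16) + ((1/112)*sqrt(4823))*i and (11/16) - ((1/112)*sqrt(4823))*i; poles of order 1, moduli (1/7)*sqrt(42) and (1/7)*sqrt(42).
Denominator factor (z**2 - 3*z/4 + 8/9): discriminant -431/144, complex-conjugate roots (3/8) + ((1/24)*sqrt(431))*i and (3/8) - ((1/24)*sqrt(431))*i; poles of order 1, moduli (2/3)*sqrt(2) and (2/3)*sqrt(2).
The radius of convergence is the smallest modulus among the singular points: (1/7)*sqrt(42).
The factor z**2 - 3*z/4 + 8/9 splits as (z - a)(z - a') with a = (3/8) - ((1/24)*sqrt(431))*i, a' = (3/8) + ((1/24)*sqrt(431))*i. At the order-1 pole a set g(z) = (z - a)*f(z) = [-1/(16*(z**2 - 11*z/8 + 6/7))] / (z - a').
Simple pole: residue = g(a) at a = (3/8) - ((1/24)*sqrt(431))*i, which is (-19845/368944) + ((202797/159014864)*sqrt(431))*i.
The factor z**2 - 3*z/4 + 8/9 splits as (z - a)(z - a') with a = (3/8) + ((1/24)*sqrt(431))*i, a' = (3/8) - ((1/24)*sqrt(431))*i. At the order-1 pole a set g(z) = (z - a)*f(z) = [-1/(16*(z**2 - 11*z/8 + 6/7))] / (z - a').
Simple pole: residue = g(a) at a = (3/8) + ((1/24)*sqrt(431))*i, which is (-19845/368944) - ((202797/159014864)*sqrt(431))*i.
The factor z**2 - 11*z/8 + 6/7 splits as (z - a)(z - a') with a = (11/16) - ((1/112)*sqrt(4823))*i, a' = (11/16) + ((1/112)*sqrt(4823))*i. At the order-1 pole a set g(z) = (z - a)*f(z) = [-1/(16*(z**2 - 3*z/4 + 8/9))] / (z - a').
Simple pole: residue = g(a) at a = (11/16) - ((1/112)*sqrt(4823))*i, which is (19845/368944) - ((234423/254202416)*sqrt(4823))*i.
The factor z**2 - 11*z/8 + 6/7 splits as (z - a)(z - a') with a = (11/16) + ((1/112)*sqrt(4823))*i, a' = (11/16) - ((1/112)*sqrt(4823))*i. At the order-1 pole a set g(z) = (z - a)*f(z) = [-1/(16*(z**2 - 3*z/4 + 8/9))] / (z - a').
Simple pole: residue = g(a) at a = (11/16) + ((1/112)*sqrt(4823))*i, which is (19845/368944) + ((234423/254202416)*sqrt(4823))*i.
List the singular points by increasing real part (a conjugate pair: the negative imaginary part first).


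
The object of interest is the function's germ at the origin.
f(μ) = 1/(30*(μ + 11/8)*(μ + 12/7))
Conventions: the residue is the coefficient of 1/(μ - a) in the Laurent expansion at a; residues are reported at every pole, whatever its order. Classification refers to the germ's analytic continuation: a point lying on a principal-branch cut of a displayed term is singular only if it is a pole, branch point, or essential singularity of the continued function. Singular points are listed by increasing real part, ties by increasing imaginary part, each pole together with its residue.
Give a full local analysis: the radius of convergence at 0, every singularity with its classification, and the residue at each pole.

Radius of convergence at 0: 11/8.
At -12/7: a pole of order 1; residue -28/285.
At -11/8: a pole of order 1; residue 28/285.

Denominator factor (μ + 12/7): pole of order 1 at -12/7, modulus 12/7.
Denominator factor (μ + 11/8): pole of order 1 at -11/8, modulus 11/8.
The radius of convergence is the smallest modulus among the singular points: 11/8.
At the order-1 pole -12/7 set g(μ) = (μ - (-12/7))*f(μ) = 1/(30*(μ + 11/8)).
Simple pole: residue = g(a) at a = -12/7, which is -28/285.
At the order-1 pole -11/8 set g(μ) = (μ - (-11/8))*f(μ) = 1/(30*(μ + 12/7)).
Simple pole: residue = g(a) at a = -11/8, which is 28/285.
List the singular points by increasing real part (a conjugate pair: the negative imaginary part first).


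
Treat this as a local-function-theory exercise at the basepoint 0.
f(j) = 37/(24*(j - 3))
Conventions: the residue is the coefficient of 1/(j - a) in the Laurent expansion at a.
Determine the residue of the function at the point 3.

At the order-1 pole 3 set g(j) = (j - (3))*f(j) = 37/24.
Simple pole: residue = g(a) at a = 3, which is 37/24.

The residue is 37/24.


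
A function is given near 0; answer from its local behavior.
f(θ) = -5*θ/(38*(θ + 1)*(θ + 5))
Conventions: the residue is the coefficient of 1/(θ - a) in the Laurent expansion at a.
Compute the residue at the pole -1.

At the order-1 pole -1 set g(θ) = (θ - (-1))*f(θ) = -5*θ/(38*(θ + 5)).
Simple pole: residue = g(a) at a = -1, which is 5/152.

The residue is 5/152.


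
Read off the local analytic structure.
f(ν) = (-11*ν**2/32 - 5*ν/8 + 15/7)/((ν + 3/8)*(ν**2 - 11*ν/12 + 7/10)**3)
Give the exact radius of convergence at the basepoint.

Denominator factor (ν**2 - 11*ν/12 + 7/10)^3: discriminant -1411/720, complex-conjugate roots (11/24) + ((1/120)*sqrt(7055))*i and (11/24) - ((1/120)*sqrt(7055))*i; poles of order 3, moduli (1/10)*sqrt(70) and (1/10)*sqrt(70).
Denominator factor (ν + 3/8): pole of order 1 at -3/8, modulus 3/8.
The radius of convergence is the smallest modulus among the singular points: 3/8.

The radius of convergence is 3/8.


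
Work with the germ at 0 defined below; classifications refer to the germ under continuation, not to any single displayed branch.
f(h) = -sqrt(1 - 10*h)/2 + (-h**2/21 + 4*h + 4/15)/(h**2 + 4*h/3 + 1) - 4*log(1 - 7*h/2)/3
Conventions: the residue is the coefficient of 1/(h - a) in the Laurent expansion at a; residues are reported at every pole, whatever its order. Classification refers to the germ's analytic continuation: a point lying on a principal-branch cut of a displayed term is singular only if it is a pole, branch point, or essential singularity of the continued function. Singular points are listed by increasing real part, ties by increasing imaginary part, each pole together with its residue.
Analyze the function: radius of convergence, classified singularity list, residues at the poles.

Radius of convergence at 0: 1/10.
At (-2/3) - ((1/3)*sqrt(5))*i: a pole of order 1; residue (128/63) - ((2263/3150)*sqrt(5))*i.
At (-2/3) + ((1/3)*sqrt(5))*i: a pole of order 1; residue (128/63) + ((2263/3150)*sqrt(5))*i.
At 1/10: an algebraic (square-root) branch point.
At 2/7: a logarithmic branch point.

Denominator factor (h**2 + 4*h/3 + 1): discriminant -20/9, complex-conjugate roots (-2/3) + ((1/3)*sqrt(5))*i and (-2/3) - ((1/3)*sqrt(5))*i; poles of order 1, moduli 1 and 1.
Branch term (-4/3)*log(1 - h/(2/7)): its argument vanishes at h = 2/7, a logarithmic branch point, modulus 2/7.
Branch term (-1/2)*sqrt(1 - h/(1/10)): its argument vanishes at h = 1/10, a square-root branch point, modulus 1/10.
The radius of convergence is the smallest modulus among the singular points: 1/10.
The branch terms are analytic at (-2/3) - ((1/3)*sqrt(5))*i and contribute nothing to the residue; only the rational part matters.
The factor h**2 + 4*h/3 + 1 splits as (h - a)(h - a') with a = (-2/3) - ((1/3)*sqrt(5))*i, a' = (-2/3) + ((1/3)*sqrt(5))*i. At the order-1 pole a set g(h) = (h - a)*(rational part) = [-h**2/21 + 4*h + 4/15] / (h - a').
Simple pole: residue = g(a) at a = (-2/3) - ((1/3)*sqrt(5))*i, which is (128/63) - ((2263/3150)*sqrt(5))*i.
The branch terms are analytic at (-2/3) + ((1/3)*sqrt(5))*i and contribute nothing to the residue; only the rational part matters.
The factor h**2 + 4*h/3 + 1 splits as (h - a)(h - a') with a = (-2/3) + ((1/3)*sqrt(5))*i, a' = (-2/3) - ((1/3)*sqrt(5))*i. At the order-1 pole a set g(h) = (h - a)*(rational part) = [-h**2/21 + 4*h + 4/15] / (h - a').
Simple pole: residue = g(a) at a = (-2/3) + ((1/3)*sqrt(5))*i, which is (128/63) + ((2263/3150)*sqrt(5))*i.
List the singular points by increasing real part (a conjugate pair: the negative imaginary part first).


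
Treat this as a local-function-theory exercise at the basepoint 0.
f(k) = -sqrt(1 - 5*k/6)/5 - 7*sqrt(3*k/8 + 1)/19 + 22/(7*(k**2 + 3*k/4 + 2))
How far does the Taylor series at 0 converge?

Denominator factor (k**2 + 3*k/4 + 2): discriminant -119/16, complex-conjugate roots (-3/8) + ((1/8)*sqrt(119))*i and (-3/8) - ((1/8)*sqrt(119))*i; poles of order 1, moduli sqrt(2) and sqrt(2).
Branch term (-1/5)*sqrt(1 - k/(6/5)): its argument vanishes at k = 6/5, a square-root branch point, modulus 6/5.
Branch term (-7/19)*sqrt(1 - k/(-8/3)): its argument vanishes at k = -8/3, a square-root branch point, modulus 8/3.
The radius of convergence is the smallest modulus among the singular points: 6/5.

The radius of convergence is 6/5.


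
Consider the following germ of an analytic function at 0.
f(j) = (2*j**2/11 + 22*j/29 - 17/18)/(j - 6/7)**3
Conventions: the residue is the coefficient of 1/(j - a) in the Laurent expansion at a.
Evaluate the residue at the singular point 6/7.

The residue is 2/11.

At the order-3 pole 6/7 set g(j) = (j - (6/7))^3*f(j) = 2*j**2/11 + 22*j/29 - 17/18.
Order-3 pole: residue = g''(a)/2; g''(6/7) = 4/11, so the residue is 2/11.


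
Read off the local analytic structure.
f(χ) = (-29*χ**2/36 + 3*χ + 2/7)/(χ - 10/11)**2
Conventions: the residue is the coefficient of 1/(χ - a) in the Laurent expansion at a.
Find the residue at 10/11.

The residue is 152/99.

At the order-2 pole 10/11 set g(χ) = (χ - (10/11))^2*f(χ) = -29*χ**2/36 + 3*χ + 2/7.
Order-2 pole: residue = g'(a); g'(10/11) = 152/99, so the residue is 152/99.


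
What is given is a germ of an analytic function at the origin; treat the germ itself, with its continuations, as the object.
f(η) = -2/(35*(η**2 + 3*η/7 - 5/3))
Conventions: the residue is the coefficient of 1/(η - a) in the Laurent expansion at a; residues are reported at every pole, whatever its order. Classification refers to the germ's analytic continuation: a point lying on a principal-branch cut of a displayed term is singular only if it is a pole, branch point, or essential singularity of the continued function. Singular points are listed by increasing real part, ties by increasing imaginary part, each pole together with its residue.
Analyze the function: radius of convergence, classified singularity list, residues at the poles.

Radius of convergence at 0: -3/14 + (1/42)*sqrt(3021).
At -3/14 - (1/42)*sqrt(3021): a pole of order 1; residue (2/5035)*sqrt(3021).
At -3/14 + (1/42)*sqrt(3021): a pole of order 1; residue -(2/5035)*sqrt(3021).

Denominator factor (η**2 + 3*η/7 - 5/3): discriminant 1007/147, real irrational roots -3/14 + (1/42)*sqrt(3021) and -3/14 - (1/42)*sqrt(3021); poles of order 1, moduli -3/14 + (1/42)*sqrt(3021) and 3/14 + (1/42)*sqrt(3021).
The radius of convergence is the smallest modulus among the singular points: -3/14 + (1/42)*sqrt(3021).
The factor η**2 + 3*η/7 - 5/3 splits as (η - a)(η - a') with a = -3/14 - (1/42)*sqrt(3021), a' = -3/14 + (1/42)*sqrt(3021). At the order-1 pole a set g(η) = (η - a)*f(η) = [-2/35] / (η - a').
Simple pole: residue = g(a) at a = -3/14 - (1/42)*sqrt(3021), which is (2/5035)*sqrt(3021).
The factor η**2 + 3*η/7 - 5/3 splits as (η - a)(η - a') with a = -3/14 + (1/42)*sqrt(3021), a' = -3/14 - (1/42)*sqrt(3021). At the order-1 pole a set g(η) = (η - a)*f(η) = [-2/35] / (η - a').
Simple pole: residue = g(a) at a = -3/14 + (1/42)*sqrt(3021), which is -(2/5035)*sqrt(3021).
List the singular points by increasing real part (a conjugate pair: the negative imaginary part first).


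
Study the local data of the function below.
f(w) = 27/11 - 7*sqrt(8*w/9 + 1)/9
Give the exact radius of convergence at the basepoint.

The radius of convergence is 9/8.

Branch term (-7/9)*sqrt(1 - w/(-9/8)): its argument vanishes at w = -9/8, a square-root branch point, modulus 9/8.
The radius of convergence is the smallest modulus among the singular points: 9/8.


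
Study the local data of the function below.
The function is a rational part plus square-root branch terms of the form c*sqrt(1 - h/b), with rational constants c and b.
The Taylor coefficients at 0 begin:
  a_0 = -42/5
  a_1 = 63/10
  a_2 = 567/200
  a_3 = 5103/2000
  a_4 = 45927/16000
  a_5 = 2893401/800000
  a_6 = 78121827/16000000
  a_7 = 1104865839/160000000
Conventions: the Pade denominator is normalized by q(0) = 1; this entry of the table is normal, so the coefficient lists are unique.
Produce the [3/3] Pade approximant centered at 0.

The Pade approximant has numerator coefficients [-42/5, 126/5, -10773/500, 45927/10000]; denominator coefficients [1, -9/4, 243/200, -729/8000].

Taylor coefficients needed (read off): a_0 = -42/5, a_1 = 63/10, a_2 = 567/200, a_3 = 5103/2000, a_4 = 45927/16000, a_5 = 2893401/800000, a_6 = 78121827/16000000.
Write the denominator as Q(h) = 1 + q1*h + q2*h^2 + q3*h^3. Requiring Q*f - P = O(h^7) with deg P <= 3 kills the coefficients of h^4..h^6 in Q*f:
  h^4: a_4 + q1*a_3 + q2*a_2 + q3*a_1 = 0, i.e. 45927/16000 + (5103/2000)*q1 + (567/200)*q2 + (63/10)*q3 = 0.
  h^5: a_5 + q1*a_4 + q2*a_3 + q3*a_2 = 0, i.e. 2893401/800000 + (45927/16000)*q1 + (5103/2000)*q2 + (567/200)*q3 = 0.
  h^6: a_6 + q1*a_5 + q2*a_4 + q3*a_3 = 0, i.e. 78121827/16000000 + (2893401/800000)*q1 + (45927/16000)*q2 + (5103/2000)*q3 = 0.
Solving this linear system: q1 = -9/4, q2 = 243/200, q3 = -729/8000.
The numerator is Q*f truncated at degree 3: P0 = a_0 = -42/5; P1 = a_1 + q1*a_0 = 126/5; P2 = a_2 + q1*a_1 + q2*a_0 = -10773/500; P3 = a_3 + q1*a_2 + q2*a_1 + q3*a_0 = 45927/10000.


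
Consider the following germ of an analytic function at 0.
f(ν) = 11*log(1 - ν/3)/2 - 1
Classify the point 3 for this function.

The term (11/2)*log(1 - ν/(3)) has argument 1 - 3/(3) = 0 at 3: a logarithmic (infinitely-sheeted) branch point; the remaining terms are analytic or single-valued there.

The point is a logarithmic branch point.


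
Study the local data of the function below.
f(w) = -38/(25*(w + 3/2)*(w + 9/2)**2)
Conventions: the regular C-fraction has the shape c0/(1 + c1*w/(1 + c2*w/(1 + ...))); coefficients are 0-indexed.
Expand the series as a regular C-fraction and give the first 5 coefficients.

Taylor coefficients (expand at 0): a_0 = -304/6075, a_1 = 608/10935, a_2 = -2432/54675, a_3 = 141056/4428675, a_4 = -870656/39858075.
c0 = a_0 = -304/6075. Peel one level at a time: if S = 1 + c*w/S' with S'(0) = 1, then c is the w-coefficient of S and S' = c*w/(S - 1).
S_1 = c0/f = 1 + (10/9)*w + (28/81)*w^2 + ...; c1 = 10/9.
S_2 = c1*w/(S_1 - 1) = 1 + (-14/45)*w + (136/2025)*w^2 + ...; c2 = -14/45.
S_3 = c2*w/(S_2 - 1) = 1 + (68/315)*w + (4/441)*w^2 + ...; c3 = 68/315.
S_4 = c3*w/(S_3 - 1) = 1 + (-5/119)*w + ...; c4 = -5/119.

The regular C-fraction coefficients are [-304/6075, 10/9, -14/45, 68/315, -5/119].


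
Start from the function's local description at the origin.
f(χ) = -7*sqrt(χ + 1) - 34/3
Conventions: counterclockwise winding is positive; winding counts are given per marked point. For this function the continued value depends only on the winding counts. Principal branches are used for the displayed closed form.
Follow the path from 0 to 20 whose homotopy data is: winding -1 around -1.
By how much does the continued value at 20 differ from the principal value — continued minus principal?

The rational part is single-valued and drops out of the difference; each branch term changes only by its own monodromy.
(-7)*sqrt(1 - χ/(-1)): winding -1 is odd, the square root flips sign, contributing -2*(-7)*sqrt(1 - (20)/(-1)) = -2*(-7)*sqrt(21) = (14)*sqrt(21).
Summing the contributions at χ = 20 gives (14)*sqrt(21).

Continued minus principal equals (14)*sqrt(21).


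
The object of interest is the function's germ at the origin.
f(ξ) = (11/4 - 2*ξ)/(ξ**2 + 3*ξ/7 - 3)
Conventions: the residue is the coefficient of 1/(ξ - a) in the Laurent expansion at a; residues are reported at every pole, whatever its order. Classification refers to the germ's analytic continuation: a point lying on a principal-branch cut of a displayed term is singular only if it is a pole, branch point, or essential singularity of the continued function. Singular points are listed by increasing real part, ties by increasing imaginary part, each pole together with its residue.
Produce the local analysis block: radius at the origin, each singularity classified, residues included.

Denominator factor (ξ**2 + 3*ξ/7 - 3): discriminant 597/49, real irrational roots -3/14 + (1/14)*sqrt(597) and -3/14 - (1/14)*sqrt(597); poles of order 1, moduli -3/14 + (1/14)*sqrt(597) and 3/14 + (1/14)*sqrt(597).
The radius of convergence is the smallest modulus among the singular points: -3/14 + (1/14)*sqrt(597).
The factor ξ**2 + 3*ξ/7 - 3 splits as (ξ - a)(ξ - a') with a = -3/14 - (1/14)*sqrt(597), a' = -3/14 + (1/14)*sqrt(597). At the order-1 pole a set g(ξ) = (ξ - a)*f(ξ) = [11/4 - 2*ξ] / (ξ - a').
Simple pole: residue = g(a) at a = -3/14 - (1/14)*sqrt(597), which is -1 - (89/2388)*sqrt(597).
The factor ξ**2 + 3*ξ/7 - 3 splits as (ξ - a)(ξ - a') with a = -3/14 + (1/14)*sqrt(597), a' = -3/14 - (1/14)*sqrt(597). At the order-1 pole a set g(ξ) = (ξ - a)*f(ξ) = [11/4 - 2*ξ] / (ξ - a').
Simple pole: residue = g(a) at a = -3/14 + (1/14)*sqrt(597), which is -1 + (89/2388)*sqrt(597).
List the singular points by increasing real part (a conjugate pair: the negative imaginary part first).

Radius of convergence at 0: -3/14 + (1/14)*sqrt(597).
At -3/14 - (1/14)*sqrt(597): a pole of order 1; residue -1 - (89/2388)*sqrt(597).
At -3/14 + (1/14)*sqrt(597): a pole of order 1; residue -1 + (89/2388)*sqrt(597).


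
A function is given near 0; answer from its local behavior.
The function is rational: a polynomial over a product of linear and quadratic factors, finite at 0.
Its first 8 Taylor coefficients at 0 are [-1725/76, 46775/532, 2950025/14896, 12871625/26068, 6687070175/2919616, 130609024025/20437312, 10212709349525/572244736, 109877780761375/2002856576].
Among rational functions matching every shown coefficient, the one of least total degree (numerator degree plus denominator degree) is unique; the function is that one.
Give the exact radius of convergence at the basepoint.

The radius of convergence is 2/5.

No rational of total degree below 6 reproduces all 8 coefficients; solving the [2/4] Pade equations on them gives f(ε) = (-17*ε**2/3 + 26*ε/3 - 23/19)/((ε - 2/5)**2*(ε**2 + 4*ε/7 + 1/3)), whose expansion matches every shown term.
Denominator factor (ε - 2/5)^2: pole of order 2 at 2/5, modulus 2/5.
Denominator factor (ε**2 + 4*ε/7 + 1/3): discriminant -148/147, complex-conjugate roots (-2/7) + ((1/21)*sqrt(111))*i and (-2/7) - ((1/21)*sqrt(111))*i; poles of order 1, moduli (1/3)*sqrt(3) and (1/3)*sqrt(3).
The radius of convergence is the smallest modulus among the singular points: 2/5.


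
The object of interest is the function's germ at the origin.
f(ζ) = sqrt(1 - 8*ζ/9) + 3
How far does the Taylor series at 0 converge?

The radius of convergence is 9/8.

Branch term (1)*sqrt(1 - ζ/(9/8)): its argument vanishes at ζ = 9/8, a square-root branch point, modulus 9/8.
The radius of convergence is the smallest modulus among the singular points: 9/8.


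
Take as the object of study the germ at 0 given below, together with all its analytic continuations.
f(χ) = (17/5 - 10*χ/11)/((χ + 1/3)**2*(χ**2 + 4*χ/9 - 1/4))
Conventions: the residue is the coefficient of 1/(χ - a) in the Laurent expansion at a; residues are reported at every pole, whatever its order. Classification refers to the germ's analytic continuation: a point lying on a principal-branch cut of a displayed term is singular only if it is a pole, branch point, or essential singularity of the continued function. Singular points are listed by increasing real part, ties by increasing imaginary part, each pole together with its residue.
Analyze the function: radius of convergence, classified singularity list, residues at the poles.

Denominator factor (χ**2 + 4*χ/9 - 1/4): discriminant 97/81, real irrational roots -2/9 + (1/18)*sqrt(97) and -2/9 - (1/18)*sqrt(97); poles of order 1, moduli -2/9 + (1/18)*sqrt(97) and 2/9 + (1/18)*sqrt(97).
Denominator factor (χ + 1/3)^2: pole of order 2 at -1/3, modulus 1/3.
The radius of convergence is the smallest modulus among the singular points: -2/9 + (1/18)*sqrt(97).
The factor χ**2 + 4*χ/9 - 1/4 splits as (χ - a)(χ - a') with a = -2/9 - (1/18)*sqrt(97), a' = -2/9 + (1/18)*sqrt(97). At the order-1 pole a set g(χ) = (χ - a)*f(χ) = [(17/5 - 10*χ/11)/(χ + 1/3)**2] / (χ - a').
Simple pole: residue = g(a) at a = -2/9 - (1/18)*sqrt(97), which is -347652/52855 - (621108/466085)*sqrt(97).
At the order-2 pole -1/3 set g(χ) = (χ - (-1/3))^2*f(χ) = (17/5 - 10*χ/11)/(χ**2 + 4*χ/9 - 1/4).
Order-2 pole: residue = g'(a); g'(-1/3) = 695304/52855, so the residue is 695304/52855.
The factor χ**2 + 4*χ/9 - 1/4 splits as (χ - a)(χ - a') with a = -2/9 + (1/18)*sqrt(97), a' = -2/9 - (1/18)*sqrt(97). At the order-1 pole a set g(χ) = (χ - a)*f(χ) = [(17/5 - 10*χ/11)/(χ + 1/3)**2] / (χ - a').
Simple pole: residue = g(a) at a = -2/9 + (1/18)*sqrt(97), which is -347652/52855 + (621108/466085)*sqrt(97).
List the singular points by increasing real part (a conjugate pair: the negative imaginary part first).

Radius of convergence at 0: -2/9 + (1/18)*sqrt(97).
At -2/9 - (1/18)*sqrt(97): a pole of order 1; residue -347652/52855 - (621108/466085)*sqrt(97).
At -1/3: a pole of order 2; residue 695304/52855.
At -2/9 + (1/18)*sqrt(97): a pole of order 1; residue -347652/52855 + (621108/466085)*sqrt(97).


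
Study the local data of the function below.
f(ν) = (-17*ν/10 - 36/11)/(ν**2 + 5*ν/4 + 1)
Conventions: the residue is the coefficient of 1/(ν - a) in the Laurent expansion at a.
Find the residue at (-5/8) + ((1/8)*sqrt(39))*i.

The residue is (-17/20) + ((389/1716)*sqrt(39))*i.

The factor ν**2 + 5*ν/4 + 1 splits as (ν - a)(ν - a') with a = (-5/8) + ((1/8)*sqrt(39))*i, a' = (-5/8) - ((1/8)*sqrt(39))*i. At the order-1 pole a set g(ν) = (ν - a)*f(ν) = [-17*ν/10 - 36/11] / (ν - a').
Simple pole: residue = g(a) at a = (-5/8) + ((1/8)*sqrt(39))*i, which is (-17/20) + ((389/1716)*sqrt(39))*i.


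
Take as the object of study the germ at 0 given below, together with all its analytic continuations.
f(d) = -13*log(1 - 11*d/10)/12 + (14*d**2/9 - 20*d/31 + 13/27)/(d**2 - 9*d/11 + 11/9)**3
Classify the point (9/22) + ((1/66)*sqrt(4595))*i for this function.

The point is a pole of order 3.

The denominator factor d**2 - 9*d/11 + 11/9 vanishes at (9/22) + ((1/66)*sqrt(4595))*i and appears to the power 3; the numerator there equals (-353362/303831) + ((107/11253)*sqrt(4595))*i, nonzero, and no other factor vanishes.
The branch terms are analytic at this point.
Hence a pole whose order is the multiplicity, 3.


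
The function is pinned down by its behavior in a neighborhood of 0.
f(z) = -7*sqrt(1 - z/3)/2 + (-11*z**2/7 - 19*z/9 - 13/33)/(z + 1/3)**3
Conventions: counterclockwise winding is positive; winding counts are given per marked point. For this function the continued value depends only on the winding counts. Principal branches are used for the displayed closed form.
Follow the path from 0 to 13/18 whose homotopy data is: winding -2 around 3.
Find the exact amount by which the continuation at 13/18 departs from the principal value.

The rational part is single-valued and drops out of the difference; each branch term changes only by its own monodromy.
(-7/2)*sqrt(1 - z/(3)): winding -2 is even, the square root returns to the same sheet, contribution 0.
Summing the contributions at z = 13/18 gives 0.

Continued minus principal equals 0.


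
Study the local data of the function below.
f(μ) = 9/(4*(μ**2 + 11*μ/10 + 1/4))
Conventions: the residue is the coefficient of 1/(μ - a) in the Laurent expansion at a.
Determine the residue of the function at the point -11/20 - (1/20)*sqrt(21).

The residue is -(15/14)*sqrt(21).

The factor μ**2 + 11*μ/10 + 1/4 splits as (μ - a)(μ - a') with a = -11/20 - (1/20)*sqrt(21), a' = -11/20 + (1/20)*sqrt(21). At the order-1 pole a set g(μ) = (μ - a)*f(μ) = [9/4] / (μ - a').
Simple pole: residue = g(a) at a = -11/20 - (1/20)*sqrt(21), which is -(15/14)*sqrt(21).


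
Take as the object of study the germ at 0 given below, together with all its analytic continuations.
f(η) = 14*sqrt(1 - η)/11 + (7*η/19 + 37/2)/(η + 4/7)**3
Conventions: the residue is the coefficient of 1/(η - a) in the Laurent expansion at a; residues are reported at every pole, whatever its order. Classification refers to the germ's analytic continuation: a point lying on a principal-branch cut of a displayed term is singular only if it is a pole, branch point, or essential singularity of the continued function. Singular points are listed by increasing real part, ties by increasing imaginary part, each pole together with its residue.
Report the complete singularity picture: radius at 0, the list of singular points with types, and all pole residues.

Radius of convergence at 0: 4/7.
At -4/7: a pole of order 3; residue 0.
At 1: an algebraic (square-root) branch point.

Denominator factor (η + 4/7)^3: pole of order 3 at -4/7, modulus 4/7.
Branch term (14/11)*sqrt(1 - η/(1)): its argument vanishes at η = 1, a square-root branch point, modulus 1.
The radius of convergence is the smallest modulus among the singular points: 4/7.
The branch term is analytic at -4/7 and contributes nothing to the residue; only the rational part matters.
At the order-3 pole -4/7 set g(η) = (η - (-4/7))^3*(rational part) = 7*η/19 + 37/2.
Order-3 pole: residue = g''(a)/2; g''(-4/7) = 0, so the residue is 0.
List the singular points by increasing real part (a conjugate pair: the negative imaginary part first).


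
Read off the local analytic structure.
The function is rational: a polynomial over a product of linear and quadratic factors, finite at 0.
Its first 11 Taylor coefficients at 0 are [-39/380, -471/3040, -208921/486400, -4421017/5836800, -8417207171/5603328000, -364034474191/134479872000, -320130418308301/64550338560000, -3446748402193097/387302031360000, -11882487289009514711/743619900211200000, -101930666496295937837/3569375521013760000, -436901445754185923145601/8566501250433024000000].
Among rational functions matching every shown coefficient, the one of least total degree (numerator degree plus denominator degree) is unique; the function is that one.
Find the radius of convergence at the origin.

No rational of total degree below 9 reproduces all 11 coefficients; solving the [1/8] Pade equations on them gives f(θ) = (25*θ/32 - 39/38)/((θ**2 + 5*θ/8 - 2)**3*(θ**2 + 5*θ/3 - 5/4)), whose expansion matches every shown term.
Denominator factor (θ**2 + 5*θ/8 - 2)^3: discriminant 537/64, real irrational roots -5/16 + (1/16)*sqrt(537) and -5/16 - (1/16)*sqrt(537); poles of order 3, moduli -5/16 + (1/16)*sqrt(537) and 5/16 + (1/16)*sqrt(537).
Denominator factor (θ**2 + 5*θ/3 - 5/4): discriminant 70/9, real irrational roots -5/6 + (1/6)*sqrt(70) and -5/6 - (1/6)*sqrt(70); poles of order 1, moduli -5/6 + (1/6)*sqrt(70) and 5/6 + (1/6)*sqrt(70).
The radius of convergence is the smallest modulus among the singular points: -5/6 + (1/6)*sqrt(70).

The radius of convergence is -5/6 + (1/6)*sqrt(70).


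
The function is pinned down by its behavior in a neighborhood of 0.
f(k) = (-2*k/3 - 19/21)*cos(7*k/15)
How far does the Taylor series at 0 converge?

The radius of convergence is infinite.

The factor cos(7*k/15) is entire and contributes no finite singular point.
The polynomial part has no poles.
No finite singular points: the Taylor series at 0 converges everywhere.
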